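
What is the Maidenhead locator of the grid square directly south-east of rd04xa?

Longitude subsquare x = 23; +1 → 24, wraps to 0 = a, carry into square.
Longitude square 0; +1 → 1.
Latitude subsquare a = 0; −1 → -1, wraps to 23 = x, carry into square.
Latitude square 4; −1 → 3.

RD13ax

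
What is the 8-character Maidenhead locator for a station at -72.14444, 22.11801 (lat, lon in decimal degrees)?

Add 180° to longitude and 90° to latitude: 202.11801, 17.85556.
Field: 202.11801/20 → 10 → K, 17.85556/10 → 1 → B; chars KB.
Square: 2.11801/2 → 1, 7.85556/1 → 7; chars 17.
Subsquare: 0.11801/0.0833333 → 1 → b, 0.85556/0.0416667 → 20 → u; chars bu.
Extended square: 0.03468/0.00833333 → 4, 0.02223/0.00416667 → 5; chars 45.

KB17bu45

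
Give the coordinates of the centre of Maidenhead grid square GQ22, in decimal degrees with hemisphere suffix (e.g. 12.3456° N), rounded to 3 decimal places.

Field G=6, Q=16: +6·20° lon, +16·10° lat → SW at lon -60°, lat 70°.
Square 2, 2: +2·2° lon, +2·1° lat → SW at lon -56°, lat 72°.
Cell spans 2° lon × 1° lat. Centre is SW corner plus half of each.
latitude 72.500° N, longitude 55.000° W.

72.500° N, 55.000° W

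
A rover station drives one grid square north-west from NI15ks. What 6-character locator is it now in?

NI15jt

Longitude subsquare k = 10; −1 → 9 = j.
Latitude subsquare s = 18; +1 → 19 = t.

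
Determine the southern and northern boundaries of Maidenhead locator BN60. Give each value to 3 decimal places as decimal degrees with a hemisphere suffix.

40.000° N, 41.000° N

Field B=1, N=13: +1·20° lon, +13·10° lat → SW at lon -160°, lat 40°.
Square 6, 0: +6·2° lon, +0·1° lat → SW at lon -148°, lat 40°.
Cell spans 2° lon × 1° lat.
south 40.000° N, north 41.000° N.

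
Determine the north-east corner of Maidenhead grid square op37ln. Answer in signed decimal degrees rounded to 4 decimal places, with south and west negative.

Field O=14, P=15: +14·20° lon, +15·10° lat → SW at lon 100°, lat 60°.
Square 3, 7: +3·2° lon, +7·1° lat → SW at lon 106°, lat 67°.
Subsquare l=11, n=13: +11·0.0833333° lon, +13·0.0416667° lat → SW at lon 106.917°, lat 67.5417°.
Cell spans 0.0833333° lon × 0.0416667° lat. NE corner is SW corner plus one full cell.
latitude 67.5833, longitude 107.0000.

67.5833, 107.0000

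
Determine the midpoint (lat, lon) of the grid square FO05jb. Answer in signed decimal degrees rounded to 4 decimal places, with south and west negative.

Field F=5, O=14: +5·20° lon, +14·10° lat → SW at lon -80°, lat 50°.
Square 0, 5: +0·2° lon, +5·1° lat → SW at lon -80°, lat 55°.
Subsquare j=9, b=1: +9·0.0833333° lon, +1·0.0416667° lat → SW at lon -79.25°, lat 55.0417°.
Cell spans 0.0833333° lon × 0.0416667° lat. Centre is SW corner plus half of each.
latitude 55.0625, longitude -79.2083.

55.0625, -79.2083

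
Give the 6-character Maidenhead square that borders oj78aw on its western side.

Longitude subsquare a = 0; −1 → -1, wraps to 23 = x, carry into square.
Longitude square 7; −1 → 6.
The latitude characters are unchanged.

OJ68xw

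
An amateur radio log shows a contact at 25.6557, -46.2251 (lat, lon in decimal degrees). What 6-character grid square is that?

Shift to the Maidenhead origin (180°W, 90°S): lon 133.7749, lat 115.6557.
Field: 133.7749/20 → 6 → G, 115.6557/10 → 11 → L; chars GL.
Square: 13.7749/2 → 6, 5.6557/1 → 5; chars 65.
Subsquare: 1.7749/0.0833333 → 21 → v, 0.6557/0.0416667 → 15 → p; chars vp.

GL65vp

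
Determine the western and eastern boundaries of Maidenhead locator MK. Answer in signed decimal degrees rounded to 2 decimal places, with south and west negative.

Field M=12, K=10: +12·20° lon, +10·10° lat → SW at lon 60°, lat 10°.
Cell spans 20° lon × 10° lat.
west 60.00, east 80.00.

60.00, 80.00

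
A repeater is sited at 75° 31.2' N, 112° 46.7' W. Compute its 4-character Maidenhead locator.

DQ35

Add 180° to longitude and 90° to latitude: 67.22, 165.52.
Field: lon ⌊67.22/20⌋ = 3 → D; lat ⌊165.52/10⌋ = 16 → Q.
Square: lon ⌊7.22/2⌋ = 3; lat ⌊5.52/1⌋ = 5.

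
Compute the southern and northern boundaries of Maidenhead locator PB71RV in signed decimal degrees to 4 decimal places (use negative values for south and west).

-78.1250, -78.0833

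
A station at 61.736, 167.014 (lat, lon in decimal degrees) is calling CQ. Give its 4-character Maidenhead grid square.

Offset from 180°W / 90°S: lon 347.01°, lat 151.74°.
Field (20°×10°, letters A–R): lon ⌊347.01/20⌋ = 17 → R; lat ⌊151.74/10⌋ = 15 → P.
Square (2°×1°, digits 0–9): lon ⌊7.01/2⌋ = 3; lat ⌊1.74/1⌋ = 1.

RP31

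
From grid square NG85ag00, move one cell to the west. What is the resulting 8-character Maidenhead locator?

Longitude extended square 0; −1 → -1, wraps to 9, carry into subsquare.
Longitude subsquare a = 0; −1 → -1, wraps to 23 = x, carry into square.
Longitude square 8; −1 → 7.
The latitude characters are unchanged.

NG75xg90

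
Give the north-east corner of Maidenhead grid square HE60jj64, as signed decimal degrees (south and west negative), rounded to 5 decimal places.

Field H=7, E=4: +7·20° lon, +4·10° lat → SW at lon -40°, lat -50°.
Square 6, 0: +6·2° lon, +0·1° lat → SW at lon -28°, lat -50°.
Subsquare j=9, j=9: +9·0.0833333° lon, +9·0.0416667° lat → SW at lon -27.25°, lat -49.625°.
Extended square 6, 4: +6·0.00833333° lon, +4·0.00416667° lat → SW at lon -27.2°, lat -49.6083°.
Cell spans 0.00833333° lon × 0.00416667° lat. NE corner is SW corner plus one full cell.
latitude -49.60417, longitude -27.19167.

-49.60417, -27.19167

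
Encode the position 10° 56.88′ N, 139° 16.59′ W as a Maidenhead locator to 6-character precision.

Add 180° to longitude and 90° to latitude: 40.7235, 100.9480.
Field: 40.7235/20 → 2 → C, 100.9480/10 → 10 → K; chars CK.
Square: 0.7235/2 → 0, 0.9480/1 → 0; chars 00.
Subsquare: 0.7235/0.0833333 → 8 → i, 0.9480/0.0416667 → 22 → w; chars iw.

CK00iw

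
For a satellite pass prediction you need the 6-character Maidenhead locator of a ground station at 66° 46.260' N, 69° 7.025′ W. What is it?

FP56ks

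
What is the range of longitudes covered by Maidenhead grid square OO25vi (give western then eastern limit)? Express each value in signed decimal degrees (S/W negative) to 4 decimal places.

105.7500, 105.8333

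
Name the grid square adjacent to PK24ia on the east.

Longitude subsquare i = 8; +1 → 9 = j.
The latitude characters are unchanged.

PK24ja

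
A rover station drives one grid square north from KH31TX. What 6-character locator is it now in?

KH32ta

Latitude subsquare x = 23; +1 → 24, wraps to 0 = a, carry into square.
Latitude square 1; +1 → 2.
The longitude characters are unchanged.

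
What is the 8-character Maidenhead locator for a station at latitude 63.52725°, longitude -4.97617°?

IP73mm26

Offset from 180°W / 90°S: lon 175.02383°, lat 153.52725°.
Field: 175.02383/20 → 8 → I, 153.52725/10 → 15 → P; chars IP.
Square: 15.02383/2 → 7, 3.52725/1 → 3; chars 73.
Subsquare: 1.02383/0.0833333 → 12 → m, 0.52725/0.0416667 → 12 → m; chars mm.
Extended square: 0.02383/0.00833333 → 2, 0.02725/0.00416667 → 6; chars 26.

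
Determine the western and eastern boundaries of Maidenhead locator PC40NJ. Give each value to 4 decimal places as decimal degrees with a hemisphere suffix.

Field P=15, C=2: +15·20° lon, +2·10° lat → SW at lon 120°, lat -70°.
Square 4, 0: +4·2° lon, +0·1° lat → SW at lon 128°, lat -70°.
Subsquare n=13, j=9: +13·0.0833333° lon, +9·0.0416667° lat → SW at lon 129.083°, lat -69.625°.
Cell spans 0.0833333° lon × 0.0416667° lat.
west 129.0833° E, east 129.1667° E.

129.0833° E, 129.1667° E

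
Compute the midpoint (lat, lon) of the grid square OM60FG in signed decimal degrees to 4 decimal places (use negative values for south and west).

Field O=14, M=12: +14·20° lon, +12·10° lat → SW at lon 100°, lat 30°.
Square 6, 0: +6·2° lon, +0·1° lat → SW at lon 112°, lat 30°.
Subsquare f=5, g=6: +5·0.0833333° lon, +6·0.0416667° lat → SW at lon 112.417°, lat 30.25°.
Cell spans 0.0833333° lon × 0.0416667° lat. Centre is SW corner plus half of each.
latitude 30.2708, longitude 112.4583.

30.2708, 112.4583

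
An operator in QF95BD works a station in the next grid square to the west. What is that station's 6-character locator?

Longitude subsquare b = 1; −1 → 0 = a.
The latitude characters are unchanged.

QF95ad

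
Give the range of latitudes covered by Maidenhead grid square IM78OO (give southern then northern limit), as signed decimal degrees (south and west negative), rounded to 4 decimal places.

Field I=8, M=12: +8·20° lon, +12·10° lat → SW at lon -20°, lat 30°.
Square 7, 8: +7·2° lon, +8·1° lat → SW at lon -6°, lat 38°.
Subsquare o=14, o=14: +14·0.0833333° lon, +14·0.0416667° lat → SW at lon -4.83333°, lat 38.5833°.
Cell spans 0.0833333° lon × 0.0416667° lat.
south 38.5833, north 38.6250.

38.5833, 38.6250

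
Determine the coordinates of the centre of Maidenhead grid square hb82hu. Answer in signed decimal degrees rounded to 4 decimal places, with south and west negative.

-77.1458, -23.3750

Field H=7, B=1: +7·20° lon, +1·10° lat → SW at lon -40°, lat -80°.
Square 8, 2: +8·2° lon, +2·1° lat → SW at lon -24°, lat -78°.
Subsquare h=7, u=20: +7·0.0833333° lon, +20·0.0416667° lat → SW at lon -23.4167°, lat -77.1667°.
Cell spans 0.0833333° lon × 0.0416667° lat. Centre is SW corner plus half of each.
latitude -77.1458, longitude -23.3750.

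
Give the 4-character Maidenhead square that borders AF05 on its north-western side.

Longitude square 0; −1 → -1, wraps to 9, carry into field.
Longitude field A = 0; −1 → -1, wraps to 17 = R, wrapping around the antimeridian.
Latitude square 5; +1 → 6.

RF96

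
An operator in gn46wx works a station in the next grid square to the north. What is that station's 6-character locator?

Latitude subsquare x = 23; +1 → 24, wraps to 0 = a, carry into square.
Latitude square 6; +1 → 7.
The longitude characters are unchanged.

GN47wa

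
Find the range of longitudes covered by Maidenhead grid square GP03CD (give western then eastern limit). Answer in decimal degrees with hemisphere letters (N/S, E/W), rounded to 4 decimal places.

59.8333° W, 59.7500° W

Field G=6, P=15: +6·20° lon, +15·10° lat → SW at lon -60°, lat 60°.
Square 0, 3: +0·2° lon, +3·1° lat → SW at lon -60°, lat 63°.
Subsquare c=2, d=3: +2·0.0833333° lon, +3·0.0416667° lat → SW at lon -59.8333°, lat 63.125°.
Cell spans 0.0833333° lon × 0.0416667° lat.
west 59.8333° W, east 59.7500° W.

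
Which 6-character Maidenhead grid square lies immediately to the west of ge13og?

GE13ng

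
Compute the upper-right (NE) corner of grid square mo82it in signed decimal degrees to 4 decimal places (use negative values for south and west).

52.8333, 76.7500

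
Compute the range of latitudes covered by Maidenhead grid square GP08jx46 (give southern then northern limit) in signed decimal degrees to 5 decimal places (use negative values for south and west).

68.98333, 68.98750

Field G=6, P=15: +6·20° lon, +15·10° lat → SW at lon -60°, lat 60°.
Square 0, 8: +0·2° lon, +8·1° lat → SW at lon -60°, lat 68°.
Subsquare j=9, x=23: +9·0.0833333° lon, +23·0.0416667° lat → SW at lon -59.25°, lat 68.9583°.
Extended square 4, 6: +4·0.00833333° lon, +6·0.00416667° lat → SW at lon -59.2167°, lat 68.9833°.
Cell spans 0.00833333° lon × 0.00416667° lat.
south 68.98333, north 68.98750.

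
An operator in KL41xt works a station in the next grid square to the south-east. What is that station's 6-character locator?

Longitude subsquare x = 23; +1 → 24, wraps to 0 = a, carry into square.
Longitude square 4; +1 → 5.
Latitude subsquare t = 19; −1 → 18 = s.

KL51as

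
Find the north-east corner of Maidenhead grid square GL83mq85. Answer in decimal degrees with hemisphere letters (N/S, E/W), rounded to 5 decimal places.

23.69167° N, 42.92500° W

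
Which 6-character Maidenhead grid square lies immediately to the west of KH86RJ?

KH86qj

Longitude subsquare r = 17; −1 → 16 = q.
The latitude characters are unchanged.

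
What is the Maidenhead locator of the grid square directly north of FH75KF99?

FH75kg90

Latitude extended square 9; +1 → 10, wraps to 0, carry into subsquare.
Latitude subsquare f = 5; +1 → 6 = g.
The longitude characters are unchanged.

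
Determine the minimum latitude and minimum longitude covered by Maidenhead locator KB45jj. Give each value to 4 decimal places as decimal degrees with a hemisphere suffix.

Field K=10, B=1: +10·20° lon, +1·10° lat → SW at lon 20°, lat -80°.
Square 4, 5: +4·2° lon, +5·1° lat → SW at lon 28°, lat -75°.
Subsquare j=9, j=9: +9·0.0833333° lon, +9·0.0416667° lat → SW at lon 28.75°, lat -74.625°.
latitude 74.6250° S, longitude 28.7500° E.

74.6250° S, 28.7500° E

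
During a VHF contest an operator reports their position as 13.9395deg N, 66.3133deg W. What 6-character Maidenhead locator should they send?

FK63uw

Shift to the Maidenhead origin (180°W, 90°S): lon 113.6867, lat 103.9395.
Field (20°×10°, letters A–R): lon ⌊113.6867/20⌋ = 5 → F; lat ⌊103.9395/10⌋ = 10 → K.
Square (2°×1°, digits 0–9): lon ⌊13.6867/2⌋ = 6; lat ⌊3.9395/1⌋ = 3.
Subsquare (5′×2.5′, letters a–x): lon ⌊1.6867/0.0833333⌋ = 20 → u; lat ⌊0.9395/0.0416667⌋ = 22 → w.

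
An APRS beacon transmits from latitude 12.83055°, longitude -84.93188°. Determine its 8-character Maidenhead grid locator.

Add 180° to longitude and 90° to latitude: 95.06812, 102.83055.
Field (20°×10°, letters A–R): 95.06812/20 → 4 → E, 102.83055/10 → 10 → K; chars EK.
Square (2°×1°, digits 0–9): 15.06812/2 → 7, 2.83055/1 → 2; chars 72.
Subsquare (5′×2.5′, letters a–x): 1.06812/0.0833333 → 12 → m, 0.83055/0.0416667 → 19 → t; chars mt.
Extended square (30″×15″, digits 0–9): 0.06812/0.00833333 → 8, 0.03888/0.00416667 → 9; chars 89.

EK72mt89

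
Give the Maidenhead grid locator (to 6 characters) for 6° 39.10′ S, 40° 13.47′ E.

LI03ci

Offset from 180°W / 90°S: lon 220.2245°, lat 83.3483°.
Field (20°×10°, letters A–R): lon ⌊220.2245/20⌋ = 11 → L; lat ⌊83.3483/10⌋ = 8 → I.
Square (2°×1°, digits 0–9): lon ⌊0.2245/2⌋ = 0; lat ⌊3.3483/1⌋ = 3.
Subsquare (5′×2.5′, letters a–x): lon ⌊0.2245/0.0833333⌋ = 2 → c; lat ⌊0.3483/0.0416667⌋ = 8 → i.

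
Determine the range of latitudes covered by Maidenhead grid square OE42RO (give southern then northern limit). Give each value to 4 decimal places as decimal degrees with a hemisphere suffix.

Field O=14, E=4: +14·20° lon, +4·10° lat → SW at lon 100°, lat -50°.
Square 4, 2: +4·2° lon, +2·1° lat → SW at lon 108°, lat -48°.
Subsquare r=17, o=14: +17·0.0833333° lon, +14·0.0416667° lat → SW at lon 109.417°, lat -47.4167°.
Cell spans 0.0833333° lon × 0.0416667° lat.
south 47.4167° S, north 47.3750° S.

47.4167° S, 47.3750° S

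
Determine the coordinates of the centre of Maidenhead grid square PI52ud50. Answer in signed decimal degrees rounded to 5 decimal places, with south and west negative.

Field P=15, I=8: +15·20° lon, +8·10° lat → SW at lon 120°, lat -10°.
Square 5, 2: +5·2° lon, +2·1° lat → SW at lon 130°, lat -8°.
Subsquare u=20, d=3: +20·0.0833333° lon, +3·0.0416667° lat → SW at lon 131.667°, lat -7.875°.
Extended square 5, 0: +5·0.00833333° lon, +0·0.00416667° lat → SW at lon 131.708°, lat -7.875°.
Cell spans 0.00833333° lon × 0.00416667° lat. Centre is SW corner plus half of each.
latitude -7.87292, longitude 131.71250.

-7.87292, 131.71250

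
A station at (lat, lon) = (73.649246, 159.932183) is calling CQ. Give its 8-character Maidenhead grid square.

QQ93xp15

Shift to the Maidenhead origin (180°W, 90°S): lon 339.93218, lat 163.64925.
Field: lon ⌊339.93218/20⌋ = 16 → Q; lat ⌊163.64925/10⌋ = 16 → Q.
Square: lon ⌊19.93218/2⌋ = 9; lat ⌊3.64925/1⌋ = 3.
Subsquare: lon ⌊1.93218/0.0833333⌋ = 23 → x; lat ⌊0.64925/0.0416667⌋ = 15 → p.
Extended square: lon ⌊0.01552/0.00833333⌋ = 1; lat ⌊0.02425/0.00416667⌋ = 5.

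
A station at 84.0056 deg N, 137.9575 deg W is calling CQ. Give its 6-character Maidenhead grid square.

CR14aa

Shift to the Maidenhead origin (180°W, 90°S): lon 42.0425, lat 174.0056.
Field (20°×10°, letters A–R): 42.0425/20 → 2 → C, 174.0056/10 → 17 → R; chars CR.
Square (2°×1°, digits 0–9): 2.0425/2 → 1, 4.0056/1 → 4; chars 14.
Subsquare (5′×2.5′, letters a–x): 0.0425/0.0833333 → 0 → a, 0.0056/0.0416667 → 0 → a; chars aa.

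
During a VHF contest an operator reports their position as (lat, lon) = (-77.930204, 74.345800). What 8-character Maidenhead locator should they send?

MB72eb16

Shift to the Maidenhead origin (180°W, 90°S): lon 254.34580, lat 12.06980.
Field: 254.34580/20 → 12 → M, 12.06980/10 → 1 → B; chars MB.
Square: 14.34580/2 → 7, 2.06980/1 → 2; chars 72.
Subsquare: 0.34580/0.0833333 → 4 → e, 0.06980/0.0416667 → 1 → b; chars eb.
Extended square: 0.01247/0.00833333 → 1, 0.02813/0.00416667 → 6; chars 16.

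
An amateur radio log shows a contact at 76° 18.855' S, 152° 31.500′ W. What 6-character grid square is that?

BB33rq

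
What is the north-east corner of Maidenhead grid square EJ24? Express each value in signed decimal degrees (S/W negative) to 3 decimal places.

5.000, -94.000

Field E=4, J=9: +4·20° lon, +9·10° lat → SW at lon -100°, lat 0°.
Square 2, 4: +2·2° lon, +4·1° lat → SW at lon -96°, lat 4°.
Cell spans 2° lon × 1° lat. NE corner is SW corner plus one full cell.
latitude 5.000, longitude -94.000.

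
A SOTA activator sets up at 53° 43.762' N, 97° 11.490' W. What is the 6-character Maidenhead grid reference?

EO13jr

Shift to the Maidenhead origin (180°W, 90°S): lon 82.8085, lat 143.7294.
Field (20°×10°, letters A–R): lon ⌊82.8085/20⌋ = 4 → E; lat ⌊143.7294/10⌋ = 14 → O.
Square (2°×1°, digits 0–9): lon ⌊2.8085/2⌋ = 1; lat ⌊3.7294/1⌋ = 3.
Subsquare (5′×2.5′, letters a–x): lon ⌊0.8085/0.0833333⌋ = 9 → j; lat ⌊0.7294/0.0416667⌋ = 17 → r.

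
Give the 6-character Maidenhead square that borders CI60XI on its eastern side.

CI70ai

Longitude subsquare x = 23; +1 → 24, wraps to 0 = a, carry into square.
Longitude square 6; +1 → 7.
The latitude characters are unchanged.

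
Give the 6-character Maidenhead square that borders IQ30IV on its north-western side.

IQ30hw

Longitude subsquare i = 8; −1 → 7 = h.
Latitude subsquare v = 21; +1 → 22 = w.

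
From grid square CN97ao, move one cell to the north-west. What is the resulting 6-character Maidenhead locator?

CN87xp

Longitude subsquare a = 0; −1 → -1, wraps to 23 = x, carry into square.
Longitude square 9; −1 → 8.
Latitude subsquare o = 14; +1 → 15 = p.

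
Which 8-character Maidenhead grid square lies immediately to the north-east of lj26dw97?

LJ26ew08

Longitude extended square 9; +1 → 10, wraps to 0, carry into subsquare.
Longitude subsquare d = 3; +1 → 4 = e.
Latitude extended square 7; +1 → 8.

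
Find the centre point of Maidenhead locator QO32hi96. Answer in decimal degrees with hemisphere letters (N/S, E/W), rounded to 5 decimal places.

Field Q=16, O=14: +16·20° lon, +14·10° lat → SW at lon 140°, lat 50°.
Square 3, 2: +3·2° lon, +2·1° lat → SW at lon 146°, lat 52°.
Subsquare h=7, i=8: +7·0.0833333° lon, +8·0.0416667° lat → SW at lon 146.583°, lat 52.3333°.
Extended square 9, 6: +9·0.00833333° lon, +6·0.00416667° lat → SW at lon 146.658°, lat 52.3583°.
Cell spans 0.00833333° lon × 0.00416667° lat. Centre is SW corner plus half of each.
latitude 52.36042° N, longitude 146.66250° E.

52.36042° N, 146.66250° E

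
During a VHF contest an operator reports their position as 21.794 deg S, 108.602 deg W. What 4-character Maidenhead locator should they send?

DG58

Offset from 180°W / 90°S: lon 71.40°, lat 68.21°.
Field: 71.40/20 → 3 → D, 68.21/10 → 6 → G; chars DG.
Square: 11.40/2 → 5, 8.21/1 → 8; chars 58.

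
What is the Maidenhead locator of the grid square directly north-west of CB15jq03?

Longitude extended square 0; −1 → -1, wraps to 9, carry into subsquare.
Longitude subsquare j = 9; −1 → 8 = i.
Latitude extended square 3; +1 → 4.

CB15iq94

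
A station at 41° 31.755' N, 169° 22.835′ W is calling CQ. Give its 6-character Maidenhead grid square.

Add 180° to longitude and 90° to latitude: 10.6194, 131.5292.
Field: 10.6194/20 → 0 → A, 131.5292/10 → 13 → N; chars AN.
Square: 10.6194/2 → 5, 1.5292/1 → 1; chars 51.
Subsquare: 0.6194/0.0833333 → 7 → h, 0.5292/0.0416667 → 12 → m; chars hm.

AN51hm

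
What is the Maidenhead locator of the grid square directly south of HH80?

HG89

Latitude square 0; −1 → -1, wraps to 9, carry into field.
Latitude field H = 7; −1 → 6 = G.
The longitude characters are unchanged.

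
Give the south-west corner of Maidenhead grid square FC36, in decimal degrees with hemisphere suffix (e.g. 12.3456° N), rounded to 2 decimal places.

64.00° S, 74.00° W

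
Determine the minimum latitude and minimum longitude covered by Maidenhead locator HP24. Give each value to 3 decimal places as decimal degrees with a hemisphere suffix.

64.000° N, 36.000° W

Field H=7, P=15: +7·20° lon, +15·10° lat → SW at lon -40°, lat 60°.
Square 2, 4: +2·2° lon, +4·1° lat → SW at lon -36°, lat 64°.
latitude 64.000° N, longitude 36.000° W.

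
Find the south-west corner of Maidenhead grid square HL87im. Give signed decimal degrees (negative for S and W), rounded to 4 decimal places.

Field H=7, L=11: +7·20° lon, +11·10° lat → SW at lon -40°, lat 20°.
Square 8, 7: +8·2° lon, +7·1° lat → SW at lon -24°, lat 27°.
Subsquare i=8, m=12: +8·0.0833333° lon, +12·0.0416667° lat → SW at lon -23.3333°, lat 27.5°.
latitude 27.5000, longitude -23.3333.

27.5000, -23.3333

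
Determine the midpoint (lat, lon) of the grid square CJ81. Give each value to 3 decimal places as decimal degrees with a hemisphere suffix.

1.500° N, 123.000° W

Field C=2, J=9: +2·20° lon, +9·10° lat → SW at lon -140°, lat 0°.
Square 8, 1: +8·2° lon, +1·1° lat → SW at lon -124°, lat 1°.
Cell spans 2° lon × 1° lat. Centre is SW corner plus half of each.
latitude 1.500° N, longitude 123.000° W.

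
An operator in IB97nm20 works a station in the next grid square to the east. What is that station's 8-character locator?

Longitude extended square 2; +1 → 3.
The latitude characters are unchanged.

IB97nm30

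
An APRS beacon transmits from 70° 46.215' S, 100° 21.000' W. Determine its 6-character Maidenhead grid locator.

DB99tf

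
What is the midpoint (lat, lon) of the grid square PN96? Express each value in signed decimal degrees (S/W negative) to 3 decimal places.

Field P=15, N=13: +15·20° lon, +13·10° lat → SW at lon 120°, lat 40°.
Square 9, 6: +9·2° lon, +6·1° lat → SW at lon 138°, lat 46°.
Cell spans 2° lon × 1° lat. Centre is SW corner plus half of each.
latitude 46.500, longitude 139.000.

46.500, 139.000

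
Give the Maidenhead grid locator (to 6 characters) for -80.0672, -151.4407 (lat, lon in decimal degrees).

BA49gw

Offset from 180°W / 90°S: lon 28.5593°, lat 9.9328°.
Field (20°×10°, letters A–R): 28.5593/20 → 1 → B, 9.9328/10 → 0 → A; chars BA.
Square (2°×1°, digits 0–9): 8.5593/2 → 4, 9.9328/1 → 9; chars 49.
Subsquare (5′×2.5′, letters a–x): 0.5593/0.0833333 → 6 → g, 0.9328/0.0416667 → 22 → w; chars gw.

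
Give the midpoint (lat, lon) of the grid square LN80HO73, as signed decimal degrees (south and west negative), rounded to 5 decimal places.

40.59792, 56.64583

Field L=11, N=13: +11·20° lon, +13·10° lat → SW at lon 40°, lat 40°.
Square 8, 0: +8·2° lon, +0·1° lat → SW at lon 56°, lat 40°.
Subsquare h=7, o=14: +7·0.0833333° lon, +14·0.0416667° lat → SW at lon 56.5833°, lat 40.5833°.
Extended square 7, 3: +7·0.00833333° lon, +3·0.00416667° lat → SW at lon 56.6417°, lat 40.5958°.
Cell spans 0.00833333° lon × 0.00416667° lat. Centre is SW corner plus half of each.
latitude 40.59792, longitude 56.64583.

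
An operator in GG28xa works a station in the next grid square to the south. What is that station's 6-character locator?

GG27xx

Latitude subsquare a = 0; −1 → -1, wraps to 23 = x, carry into square.
Latitude square 8; −1 → 7.
The longitude characters are unchanged.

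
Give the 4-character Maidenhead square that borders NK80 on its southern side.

NJ89

Latitude square 0; −1 → -1, wraps to 9, carry into field.
Latitude field K = 10; −1 → 9 = J.
The longitude characters are unchanged.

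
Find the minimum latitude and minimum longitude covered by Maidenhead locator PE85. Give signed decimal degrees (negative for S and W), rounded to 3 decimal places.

-45.000, 136.000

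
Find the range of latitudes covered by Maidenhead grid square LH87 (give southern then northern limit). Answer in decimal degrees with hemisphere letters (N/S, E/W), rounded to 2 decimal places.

Field L=11, H=7: +11·20° lon, +7·10° lat → SW at lon 40°, lat -20°.
Square 8, 7: +8·2° lon, +7·1° lat → SW at lon 56°, lat -13°.
Cell spans 2° lon × 1° lat.
south 13.00° S, north 12.00° S.

13.00° S, 12.00° S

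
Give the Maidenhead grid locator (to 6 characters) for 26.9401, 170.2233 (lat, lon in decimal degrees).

Offset from 180°W / 90°S: lon 350.2233°, lat 116.9401°.
Field: 350.2233/20 → 17 → R, 116.9401/10 → 11 → L; chars RL.
Square: 10.2233/2 → 5, 6.9401/1 → 6; chars 56.
Subsquare: 0.2233/0.0833333 → 2 → c, 0.9401/0.0416667 → 22 → w; chars cw.

RL56cw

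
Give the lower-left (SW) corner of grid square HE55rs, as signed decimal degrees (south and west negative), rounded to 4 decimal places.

Field H=7, E=4: +7·20° lon, +4·10° lat → SW at lon -40°, lat -50°.
Square 5, 5: +5·2° lon, +5·1° lat → SW at lon -30°, lat -45°.
Subsquare r=17, s=18: +17·0.0833333° lon, +18·0.0416667° lat → SW at lon -28.5833°, lat -44.25°.
latitude -44.2500, longitude -28.5833.

-44.2500, -28.5833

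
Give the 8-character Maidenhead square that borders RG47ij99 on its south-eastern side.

Longitude extended square 9; +1 → 10, wraps to 0, carry into subsquare.
Longitude subsquare i = 8; +1 → 9 = j.
Latitude extended square 9; −1 → 8.

RG47jj08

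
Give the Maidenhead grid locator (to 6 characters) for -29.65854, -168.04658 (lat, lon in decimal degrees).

Add 180° to longitude and 90° to latitude: 11.9534, 60.3415.
Field (20°×10°, letters A–R): 11.9534/20 → 0 → A, 60.3415/10 → 6 → G; chars AG.
Square (2°×1°, digits 0–9): 11.9534/2 → 5, 0.3415/1 → 0; chars 50.
Subsquare (5′×2.5′, letters a–x): 1.9534/0.0833333 → 23 → x, 0.3415/0.0416667 → 8 → i; chars xi.

AG50xi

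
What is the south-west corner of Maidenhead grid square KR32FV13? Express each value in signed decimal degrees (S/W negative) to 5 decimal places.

Field K=10, R=17: +10·20° lon, +17·10° lat → SW at lon 20°, lat 80°.
Square 3, 2: +3·2° lon, +2·1° lat → SW at lon 26°, lat 82°.
Subsquare f=5, v=21: +5·0.0833333° lon, +21·0.0416667° lat → SW at lon 26.4167°, lat 82.875°.
Extended square 1, 3: +1·0.00833333° lon, +3·0.00416667° lat → SW at lon 26.425°, lat 82.8875°.
latitude 82.88750, longitude 26.42500.

82.88750, 26.42500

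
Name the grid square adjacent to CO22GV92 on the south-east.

CO22hv01

Longitude extended square 9; +1 → 10, wraps to 0, carry into subsquare.
Longitude subsquare g = 6; +1 → 7 = h.
Latitude extended square 2; −1 → 1.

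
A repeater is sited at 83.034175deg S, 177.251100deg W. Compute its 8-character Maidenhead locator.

Offset from 180°W / 90°S: lon 2.74890°, lat 6.96582°.
Field: 2.74890/20 → 0 → A, 6.96582/10 → 0 → A; chars AA.
Square: 2.74890/2 → 1, 6.96582/1 → 6; chars 16.
Subsquare: 0.74890/0.0833333 → 8 → i, 0.96582/0.0416667 → 23 → x; chars ix.
Extended square: 0.08223/0.00833333 → 9, 0.00749/0.00416667 → 1; chars 91.

AA16ix91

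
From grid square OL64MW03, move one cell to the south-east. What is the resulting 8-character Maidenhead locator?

OL64mw12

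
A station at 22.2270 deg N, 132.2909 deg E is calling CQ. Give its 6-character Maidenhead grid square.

Offset from 180°W / 90°S: lon 312.2909°, lat 112.2270°.
Field (20°×10°, letters A–R): lon ⌊312.2909/20⌋ = 15 → P; lat ⌊112.2270/10⌋ = 11 → L.
Square (2°×1°, digits 0–9): lon ⌊12.2909/2⌋ = 6; lat ⌊2.2270/1⌋ = 2.
Subsquare (5′×2.5′, letters a–x): lon ⌊0.2909/0.0833333⌋ = 3 → d; lat ⌊0.2270/0.0416667⌋ = 5 → f.

PL62df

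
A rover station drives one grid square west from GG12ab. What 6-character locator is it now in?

GG02xb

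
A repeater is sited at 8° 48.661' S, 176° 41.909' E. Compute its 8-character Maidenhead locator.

RI81ie35

Add 180° to longitude and 90° to latitude: 356.69848, 81.18898.
Field: 356.69848/20 → 17 → R, 81.18898/10 → 8 → I; chars RI.
Square: 16.69848/2 → 8, 1.18898/1 → 1; chars 81.
Subsquare: 0.69848/0.0833333 → 8 → i, 0.18898/0.0416667 → 4 → e; chars ie.
Extended square: 0.03182/0.00833333 → 3, 0.02232/0.00416667 → 5; chars 35.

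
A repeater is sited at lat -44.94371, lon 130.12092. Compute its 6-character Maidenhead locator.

Add 180° to longitude and 90° to latitude: 310.1209, 45.0563.
Field: lon ⌊310.1209/20⌋ = 15 → P; lat ⌊45.0563/10⌋ = 4 → E.
Square: lon ⌊10.1209/2⌋ = 5; lat ⌊5.0563/1⌋ = 5.
Subsquare: lon ⌊0.1209/0.0833333⌋ = 1 → b; lat ⌊0.0563/0.0416667⌋ = 1 → b.

PE55bb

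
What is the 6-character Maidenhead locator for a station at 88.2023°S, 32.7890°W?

Shift to the Maidenhead origin (180°W, 90°S): lon 147.2110, lat 1.7977.
Field: 147.2110/20 → 7 → H, 1.7977/10 → 0 → A; chars HA.
Square: 7.2110/2 → 3, 1.7977/1 → 1; chars 31.
Subsquare: 1.2110/0.0833333 → 14 → o, 0.7977/0.0416667 → 19 → t; chars ot.

HA31ot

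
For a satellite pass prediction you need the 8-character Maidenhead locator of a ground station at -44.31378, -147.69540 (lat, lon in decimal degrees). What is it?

BE65dq64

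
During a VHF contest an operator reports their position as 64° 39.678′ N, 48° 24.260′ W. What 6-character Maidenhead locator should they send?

Add 180° to longitude and 90° to latitude: 131.5957, 154.6613.
Field: 131.5957/20 → 6 → G, 154.6613/10 → 15 → P; chars GP.
Square: 11.5957/2 → 5, 4.6613/1 → 4; chars 54.
Subsquare: 1.5957/0.0833333 → 19 → t, 0.6613/0.0416667 → 15 → p; chars tp.

GP54tp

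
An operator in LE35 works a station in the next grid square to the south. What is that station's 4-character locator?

Latitude square 5; −1 → 4.
The longitude characters are unchanged.

LE34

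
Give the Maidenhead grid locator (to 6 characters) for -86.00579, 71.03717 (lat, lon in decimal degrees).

Offset from 180°W / 90°S: lon 251.0372°, lat 3.9942°.
Field (20°×10°, letters A–R): 251.0372/20 → 12 → M, 3.9942/10 → 0 → A; chars MA.
Square (2°×1°, digits 0–9): 11.0372/2 → 5, 3.9942/1 → 3; chars 53.
Subsquare (5′×2.5′, letters a–x): 1.0372/0.0833333 → 12 → m, 0.9942/0.0416667 → 23 → x; chars mx.

MA53mx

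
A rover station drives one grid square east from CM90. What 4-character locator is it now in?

DM00

Longitude square 9; +1 → 10, wraps to 0, carry into field.
Longitude field C = 2; +1 → 3 = D.
The latitude characters are unchanged.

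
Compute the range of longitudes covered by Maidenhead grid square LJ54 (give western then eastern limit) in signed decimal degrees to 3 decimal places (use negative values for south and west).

Field L=11, J=9: +11·20° lon, +9·10° lat → SW at lon 40°, lat 0°.
Square 5, 4: +5·2° lon, +4·1° lat → SW at lon 50°, lat 4°.
Cell spans 2° lon × 1° lat.
west 50.000, east 52.000.

50.000, 52.000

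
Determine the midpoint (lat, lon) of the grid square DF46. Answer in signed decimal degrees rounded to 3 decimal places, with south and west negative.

Field D=3, F=5: +3·20° lon, +5·10° lat → SW at lon -120°, lat -40°.
Square 4, 6: +4·2° lon, +6·1° lat → SW at lon -112°, lat -34°.
Cell spans 2° lon × 1° lat. Centre is SW corner plus half of each.
latitude -33.500, longitude -111.000.

-33.500, -111.000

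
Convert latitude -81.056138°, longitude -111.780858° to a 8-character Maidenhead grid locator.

Offset from 180°W / 90°S: lon 68.21914°, lat 8.94386°.
Field: 68.21914/20 → 3 → D, 8.94386/10 → 0 → A; chars DA.
Square: 8.21914/2 → 4, 8.94386/1 → 8; chars 48.
Subsquare: 0.21914/0.0833333 → 2 → c, 0.94386/0.0416667 → 22 → w; chars cw.
Extended square: 0.05248/0.00833333 → 6, 0.02720/0.00416667 → 6; chars 66.

DA48cw66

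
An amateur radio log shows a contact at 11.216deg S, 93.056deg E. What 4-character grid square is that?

NH68

Shift to the Maidenhead origin (180°W, 90°S): lon 273.06, lat 78.78.
Field: 273.06/20 → 13 → N, 78.78/10 → 7 → H; chars NH.
Square: 13.06/2 → 6, 8.78/1 → 8; chars 68.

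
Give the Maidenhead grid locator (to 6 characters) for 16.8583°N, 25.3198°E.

KK26pu

Add 180° to longitude and 90° to latitude: 205.3198, 106.8583.
Field: lon ⌊205.3198/20⌋ = 10 → K; lat ⌊106.8583/10⌋ = 10 → K.
Square: lon ⌊5.3198/2⌋ = 2; lat ⌊6.8583/1⌋ = 6.
Subsquare: lon ⌊1.3198/0.0833333⌋ = 15 → p; lat ⌊0.8583/0.0416667⌋ = 20 → u.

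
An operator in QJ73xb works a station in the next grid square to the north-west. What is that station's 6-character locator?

QJ73wc

Longitude subsquare x = 23; −1 → 22 = w.
Latitude subsquare b = 1; +1 → 2 = c.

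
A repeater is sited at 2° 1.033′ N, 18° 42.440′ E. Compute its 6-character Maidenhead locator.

Shift to the Maidenhead origin (180°W, 90°S): lon 198.7073, lat 92.0172.
Field: 198.7073/20 → 9 → J, 92.0172/10 → 9 → J; chars JJ.
Square: 18.7073/2 → 9, 2.0172/1 → 2; chars 92.
Subsquare: 0.7073/0.0833333 → 8 → i, 0.0172/0.0416667 → 0 → a; chars ia.

JJ92ia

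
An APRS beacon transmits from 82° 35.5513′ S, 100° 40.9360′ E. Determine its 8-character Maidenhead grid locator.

Shift to the Maidenhead origin (180°W, 90°S): lon 280.68227, lat 7.40748.
Field: lon ⌊280.68227/20⌋ = 14 → O; lat ⌊7.40748/10⌋ = 0 → A.
Square: lon ⌊0.68227/2⌋ = 0; lat ⌊7.40748/1⌋ = 7.
Subsquare: lon ⌊0.68227/0.0833333⌋ = 8 → i; lat ⌊0.40748/0.0416667⌋ = 9 → j.
Extended square: lon ⌊0.01560/0.00833333⌋ = 1; lat ⌊0.03248/0.00416667⌋ = 7.

OA07ij17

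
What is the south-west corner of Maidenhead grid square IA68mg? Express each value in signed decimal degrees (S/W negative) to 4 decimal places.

Field I=8, A=0: +8·20° lon, +0·10° lat → SW at lon -20°, lat -90°.
Square 6, 8: +6·2° lon, +8·1° lat → SW at lon -8°, lat -82°.
Subsquare m=12, g=6: +12·0.0833333° lon, +6·0.0416667° lat → SW at lon -7°, lat -81.75°.
latitude -81.7500, longitude -7.0000.

-81.7500, -7.0000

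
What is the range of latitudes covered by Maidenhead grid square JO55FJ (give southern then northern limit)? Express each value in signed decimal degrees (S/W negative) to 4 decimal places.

55.3750, 55.4167

Field J=9, O=14: +9·20° lon, +14·10° lat → SW at lon 0°, lat 50°.
Square 5, 5: +5·2° lon, +5·1° lat → SW at lon 10°, lat 55°.
Subsquare f=5, j=9: +5·0.0833333° lon, +9·0.0416667° lat → SW at lon 10.4167°, lat 55.375°.
Cell spans 0.0833333° lon × 0.0416667° lat.
south 55.3750, north 55.4167.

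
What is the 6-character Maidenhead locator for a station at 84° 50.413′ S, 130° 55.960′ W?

CA45md

Shift to the Maidenhead origin (180°W, 90°S): lon 49.0673, lat 5.1598.
Field: 49.0673/20 → 2 → C, 5.1598/10 → 0 → A; chars CA.
Square: 9.0673/2 → 4, 5.1598/1 → 5; chars 45.
Subsquare: 1.0673/0.0833333 → 12 → m, 0.1598/0.0416667 → 3 → d; chars md.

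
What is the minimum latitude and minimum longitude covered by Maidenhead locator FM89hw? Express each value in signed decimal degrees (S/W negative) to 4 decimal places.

39.9167, -63.4167

Field F=5, M=12: +5·20° lon, +12·10° lat → SW at lon -80°, lat 30°.
Square 8, 9: +8·2° lon, +9·1° lat → SW at lon -64°, lat 39°.
Subsquare h=7, w=22: +7·0.0833333° lon, +22·0.0416667° lat → SW at lon -63.4167°, lat 39.9167°.
latitude 39.9167, longitude -63.4167.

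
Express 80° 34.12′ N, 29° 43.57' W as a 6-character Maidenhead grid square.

HR50dn

Add 180° to longitude and 90° to latitude: 150.2738, 170.5687.
Field (20°×10°, letters A–R): 150.2738/20 → 7 → H, 170.5687/10 → 17 → R; chars HR.
Square (2°×1°, digits 0–9): 10.2738/2 → 5, 0.5687/1 → 0; chars 50.
Subsquare (5′×2.5′, letters a–x): 0.2738/0.0833333 → 3 → d, 0.5687/0.0416667 → 13 → n; chars dn.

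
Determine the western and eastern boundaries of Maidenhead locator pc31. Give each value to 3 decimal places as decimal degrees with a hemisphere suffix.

126.000° E, 128.000° E

Field P=15, C=2: +15·20° lon, +2·10° lat → SW at lon 120°, lat -70°.
Square 3, 1: +3·2° lon, +1·1° lat → SW at lon 126°, lat -69°.
Cell spans 2° lon × 1° lat.
west 126.000° E, east 128.000° E.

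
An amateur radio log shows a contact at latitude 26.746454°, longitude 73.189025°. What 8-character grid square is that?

Shift to the Maidenhead origin (180°W, 90°S): lon 253.18903, lat 116.74645.
Field: 253.18903/20 → 12 → M, 116.74645/10 → 11 → L; chars ML.
Square: 13.18903/2 → 6, 6.74645/1 → 6; chars 66.
Subsquare: 1.18903/0.0833333 → 14 → o, 0.74645/0.0416667 → 17 → r; chars or.
Extended square: 0.02236/0.00833333 → 2, 0.03812/0.00416667 → 9; chars 29.

ML66or29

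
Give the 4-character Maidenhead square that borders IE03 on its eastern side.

IE13

Longitude square 0; +1 → 1.
The latitude characters are unchanged.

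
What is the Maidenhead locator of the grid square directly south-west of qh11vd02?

QH11ud91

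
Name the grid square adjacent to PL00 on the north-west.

OL91

Longitude square 0; −1 → -1, wraps to 9, carry into field.
Longitude field P = 15; −1 → 14 = O.
Latitude square 0; +1 → 1.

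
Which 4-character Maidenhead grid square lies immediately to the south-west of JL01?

IL90

Longitude square 0; −1 → -1, wraps to 9, carry into field.
Longitude field J = 9; −1 → 8 = I.
Latitude square 1; −1 → 0.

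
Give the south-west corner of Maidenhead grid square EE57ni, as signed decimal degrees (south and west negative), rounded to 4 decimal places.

-42.6667, -88.9167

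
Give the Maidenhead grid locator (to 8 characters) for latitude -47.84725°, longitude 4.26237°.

JE22dd16

Add 180° to longitude and 90° to latitude: 184.26237, 42.15275.
Field: 184.26237/20 → 9 → J, 42.15275/10 → 4 → E; chars JE.
Square: 4.26237/2 → 2, 2.15275/1 → 2; chars 22.
Subsquare: 0.26237/0.0833333 → 3 → d, 0.15275/0.0416667 → 3 → d; chars dd.
Extended square: 0.01237/0.00833333 → 1, 0.02775/0.00416667 → 6; chars 16.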